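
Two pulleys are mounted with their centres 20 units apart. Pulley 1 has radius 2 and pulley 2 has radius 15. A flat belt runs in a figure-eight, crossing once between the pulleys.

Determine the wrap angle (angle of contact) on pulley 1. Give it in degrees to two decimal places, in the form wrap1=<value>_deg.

wrap1=296.42_deg

crossed belt: β = asin((r1+r2)/C) = asin(17/20) = 58.2117°
wrap1 = wrap2 = π + 2β = 296.4233°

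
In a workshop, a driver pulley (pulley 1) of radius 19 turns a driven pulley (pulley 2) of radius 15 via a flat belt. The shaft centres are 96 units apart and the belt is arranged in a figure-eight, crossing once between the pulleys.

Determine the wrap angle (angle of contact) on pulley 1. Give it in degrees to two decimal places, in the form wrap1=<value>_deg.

wrap1=221.48_deg

crossed belt: β = asin((r1+r2)/C) = asin(34/96) = 20.7424°
wrap1 = wrap2 = π + 2β = 221.4848°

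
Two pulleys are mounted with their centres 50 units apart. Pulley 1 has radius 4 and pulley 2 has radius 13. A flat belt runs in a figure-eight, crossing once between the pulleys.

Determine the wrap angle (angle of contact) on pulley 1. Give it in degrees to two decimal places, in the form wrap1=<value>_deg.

wrap1=219.75_deg

crossed belt: β = asin((r1+r2)/C) = asin(17/50) = 19.8769°
wrap1 = wrap2 = π + 2β = 219.7537°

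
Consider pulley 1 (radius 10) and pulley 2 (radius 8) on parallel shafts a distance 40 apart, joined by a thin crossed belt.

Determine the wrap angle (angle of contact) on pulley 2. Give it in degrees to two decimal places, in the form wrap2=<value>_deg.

wrap2=233.49_deg

crossed belt: β = asin((r1+r2)/C) = asin(18/40) = 26.7437°
wrap1 = wrap2 = π + 2β = 233.4874°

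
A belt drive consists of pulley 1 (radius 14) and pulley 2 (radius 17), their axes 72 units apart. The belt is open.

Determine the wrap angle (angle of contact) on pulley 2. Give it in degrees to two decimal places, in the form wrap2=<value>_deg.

open belt: β = asin((r2−r1)/C) = asin(3/72) = 2.3880°
wrap1 = π − 2β = 175.2240°
wrap2 = π + 2β = 184.7760°

wrap2=184.78_deg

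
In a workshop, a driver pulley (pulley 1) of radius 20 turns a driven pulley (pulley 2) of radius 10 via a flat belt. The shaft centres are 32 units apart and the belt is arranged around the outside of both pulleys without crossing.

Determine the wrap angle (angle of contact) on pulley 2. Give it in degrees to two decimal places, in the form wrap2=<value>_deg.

wrap2=143.58_deg

open belt: β = asin((r2−r1)/C) = asin(-10/32) = -18.2100°
wrap1 = π − 2β = 216.4199°
wrap2 = π + 2β = 143.5801°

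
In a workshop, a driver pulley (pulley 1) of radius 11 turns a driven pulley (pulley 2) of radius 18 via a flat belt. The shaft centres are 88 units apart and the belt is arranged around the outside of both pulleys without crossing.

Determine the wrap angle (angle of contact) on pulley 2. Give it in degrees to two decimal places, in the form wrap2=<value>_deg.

wrap2=189.12_deg

open belt: β = asin((r2−r1)/C) = asin(7/88) = 4.5624°
wrap1 = π − 2β = 170.8751°
wrap2 = π + 2β = 189.1249°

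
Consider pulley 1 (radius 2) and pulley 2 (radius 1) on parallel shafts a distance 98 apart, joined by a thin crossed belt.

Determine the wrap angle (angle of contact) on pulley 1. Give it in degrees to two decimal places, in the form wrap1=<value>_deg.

wrap1=183.51_deg

crossed belt: β = asin((r1+r2)/C) = asin(3/98) = 1.7542°
wrap1 = wrap2 = π + 2β = 183.5085°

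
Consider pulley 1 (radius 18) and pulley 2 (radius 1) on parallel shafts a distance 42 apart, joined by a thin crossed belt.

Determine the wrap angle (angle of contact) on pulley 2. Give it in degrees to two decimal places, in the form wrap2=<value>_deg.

crossed belt: β = asin((r1+r2)/C) = asin(19/42) = 26.8965°
wrap1 = wrap2 = π + 2β = 233.7931°

wrap2=233.79_deg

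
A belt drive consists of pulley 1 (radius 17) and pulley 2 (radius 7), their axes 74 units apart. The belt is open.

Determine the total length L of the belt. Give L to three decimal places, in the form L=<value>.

open belt: β = asin((r2−r1)/C) = asin(-10/74) = -7.7664°
wrap1 = π − 2β = 195.5329°
wrap2 = π + 2β = 164.4671°
tangent length = C·cosβ = 73.3212
L = r1·wrap1 + r2·wrap2 + 2·C·cosβ = 17·3.4127 + 7·2.8705 + 2·73.3212 = 224.7516

L=224.752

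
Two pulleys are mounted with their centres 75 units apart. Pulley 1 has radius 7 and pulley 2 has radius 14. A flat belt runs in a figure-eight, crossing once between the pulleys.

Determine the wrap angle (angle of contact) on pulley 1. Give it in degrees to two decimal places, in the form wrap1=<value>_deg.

wrap1=212.52_deg

crossed belt: β = asin((r1+r2)/C) = asin(21/75) = 16.2602°
wrap1 = wrap2 = π + 2β = 212.5204°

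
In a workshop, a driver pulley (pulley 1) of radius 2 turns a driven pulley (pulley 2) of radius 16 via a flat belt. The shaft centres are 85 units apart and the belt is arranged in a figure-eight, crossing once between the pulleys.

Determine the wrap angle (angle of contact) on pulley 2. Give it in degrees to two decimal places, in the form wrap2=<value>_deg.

crossed belt: β = asin((r1+r2)/C) = asin(18/85) = 12.2258°
wrap1 = wrap2 = π + 2β = 204.4516°

wrap2=204.45_deg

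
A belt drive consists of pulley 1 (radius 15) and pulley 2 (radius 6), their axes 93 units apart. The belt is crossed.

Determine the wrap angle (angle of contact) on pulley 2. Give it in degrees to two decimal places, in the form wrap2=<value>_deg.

crossed belt: β = asin((r1+r2)/C) = asin(21/93) = 13.0503°
wrap1 = wrap2 = π + 2β = 206.1006°

wrap2=206.10_deg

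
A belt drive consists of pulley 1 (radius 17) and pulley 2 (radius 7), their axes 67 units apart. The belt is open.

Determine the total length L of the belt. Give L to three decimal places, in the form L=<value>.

open belt: β = asin((r2−r1)/C) = asin(-10/67) = -8.5837°
wrap1 = π − 2β = 197.1674°
wrap2 = π + 2β = 162.8326°
tangent length = C·cosβ = 66.2495
L = r1·wrap1 + r2·wrap2 + 2·C·cosβ = 17·3.4412 + 7·2.8420 + 2·66.2495 = 210.8936

L=210.894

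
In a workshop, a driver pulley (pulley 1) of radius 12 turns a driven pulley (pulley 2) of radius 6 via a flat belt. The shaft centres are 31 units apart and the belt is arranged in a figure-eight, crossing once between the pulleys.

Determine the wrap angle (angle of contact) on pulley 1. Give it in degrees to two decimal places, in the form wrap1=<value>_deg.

wrap1=250.99_deg

crossed belt: β = asin((r1+r2)/C) = asin(18/31) = 35.4959°
wrap1 = wrap2 = π + 2β = 250.9919°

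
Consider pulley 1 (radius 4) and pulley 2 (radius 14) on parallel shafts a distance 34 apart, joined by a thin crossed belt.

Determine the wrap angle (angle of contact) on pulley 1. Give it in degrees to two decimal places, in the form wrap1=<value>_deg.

wrap1=243.93_deg

crossed belt: β = asin((r1+r2)/C) = asin(18/34) = 31.9657°
wrap1 = wrap2 = π + 2β = 243.9314°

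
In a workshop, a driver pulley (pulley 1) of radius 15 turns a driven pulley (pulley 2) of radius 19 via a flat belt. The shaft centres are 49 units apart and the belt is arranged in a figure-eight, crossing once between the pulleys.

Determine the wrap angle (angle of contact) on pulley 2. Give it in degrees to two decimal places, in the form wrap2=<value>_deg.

wrap2=267.88_deg

crossed belt: β = asin((r1+r2)/C) = asin(34/49) = 43.9378°
wrap1 = wrap2 = π + 2β = 267.8757°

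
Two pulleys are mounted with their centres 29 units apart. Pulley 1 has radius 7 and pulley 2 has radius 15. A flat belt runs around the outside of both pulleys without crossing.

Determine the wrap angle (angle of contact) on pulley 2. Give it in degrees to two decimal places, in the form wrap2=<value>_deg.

wrap2=212.03_deg

open belt: β = asin((r2−r1)/C) = asin(8/29) = 16.0134°
wrap1 = π − 2β = 147.9732°
wrap2 = π + 2β = 212.0268°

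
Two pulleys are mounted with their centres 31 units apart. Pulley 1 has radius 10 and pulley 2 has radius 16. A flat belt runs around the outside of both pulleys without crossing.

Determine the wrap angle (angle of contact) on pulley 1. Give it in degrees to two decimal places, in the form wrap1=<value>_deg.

wrap1=157.68_deg

open belt: β = asin((r2−r1)/C) = asin(6/31) = 11.1599°
wrap1 = π − 2β = 157.6801°
wrap2 = π + 2β = 202.3199°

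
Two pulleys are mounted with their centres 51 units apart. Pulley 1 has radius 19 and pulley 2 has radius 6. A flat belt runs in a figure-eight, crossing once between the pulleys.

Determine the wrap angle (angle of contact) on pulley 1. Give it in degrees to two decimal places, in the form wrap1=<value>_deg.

crossed belt: β = asin((r1+r2)/C) = asin(25/51) = 29.3535°
wrap1 = wrap2 = π + 2β = 238.7069°

wrap1=238.71_deg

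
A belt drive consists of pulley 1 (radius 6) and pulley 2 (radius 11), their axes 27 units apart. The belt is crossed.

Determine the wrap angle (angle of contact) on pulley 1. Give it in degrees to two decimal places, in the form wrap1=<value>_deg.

wrap1=258.05_deg

crossed belt: β = asin((r1+r2)/C) = asin(17/27) = 39.0228°
wrap1 = wrap2 = π + 2β = 258.0456°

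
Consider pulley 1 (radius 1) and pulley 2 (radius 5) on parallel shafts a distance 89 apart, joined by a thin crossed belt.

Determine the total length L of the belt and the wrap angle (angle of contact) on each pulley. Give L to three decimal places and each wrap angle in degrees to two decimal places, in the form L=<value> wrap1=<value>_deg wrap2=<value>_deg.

crossed belt: β = asin((r1+r2)/C) = asin(6/89) = 3.8656°
wrap1 = wrap2 = π + 2β = 187.7311°
tangent length = C·cosβ = 88.7975
L = (r1+r2)·wrap + 2·C·cosβ = 6·3.2765 + 2·88.7975 = 197.2542

L=197.254 wrap1=187.73_deg wrap2=187.73_deg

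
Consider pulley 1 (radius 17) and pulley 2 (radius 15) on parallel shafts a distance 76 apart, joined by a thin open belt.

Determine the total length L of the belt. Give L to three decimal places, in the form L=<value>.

open belt: β = asin((r2−r1)/C) = asin(-2/76) = -1.5080°
wrap1 = π − 2β = 183.0159°
wrap2 = π + 2β = 176.9841°
tangent length = C·cosβ = 75.9737
L = r1·wrap1 + r2·wrap2 + 2·C·cosβ = 17·3.1942 + 15·3.0890 + 2·75.9737 = 252.5836

L=252.584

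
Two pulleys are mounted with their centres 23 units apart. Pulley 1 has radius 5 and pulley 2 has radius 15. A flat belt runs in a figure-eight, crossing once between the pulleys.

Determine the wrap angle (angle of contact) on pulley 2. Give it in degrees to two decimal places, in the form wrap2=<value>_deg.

wrap2=300.82_deg

crossed belt: β = asin((r1+r2)/C) = asin(20/23) = 60.4082°
wrap1 = wrap2 = π + 2β = 300.8163°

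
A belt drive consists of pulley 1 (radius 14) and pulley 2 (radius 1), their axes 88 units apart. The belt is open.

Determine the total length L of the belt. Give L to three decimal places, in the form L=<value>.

open belt: β = asin((r2−r1)/C) = asin(-13/88) = -8.4952°
wrap1 = π − 2β = 196.9905°
wrap2 = π + 2β = 163.0095°
tangent length = C·cosβ = 87.0345
L = r1·wrap1 + r2·wrap2 + 2·C·cosβ = 14·3.4381 + 1·2.8451 + 2·87.0345 = 225.0479

L=225.048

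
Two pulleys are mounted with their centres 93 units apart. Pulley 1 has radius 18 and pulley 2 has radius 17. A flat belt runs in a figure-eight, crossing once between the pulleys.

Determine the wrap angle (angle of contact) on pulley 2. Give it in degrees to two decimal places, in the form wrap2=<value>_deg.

wrap2=224.21_deg

crossed belt: β = asin((r1+r2)/C) = asin(35/93) = 22.1074°
wrap1 = wrap2 = π + 2β = 224.2148°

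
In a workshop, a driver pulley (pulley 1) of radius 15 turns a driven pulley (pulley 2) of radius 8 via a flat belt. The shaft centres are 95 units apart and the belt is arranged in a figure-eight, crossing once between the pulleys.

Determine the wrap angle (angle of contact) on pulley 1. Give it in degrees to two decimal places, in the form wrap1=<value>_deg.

crossed belt: β = asin((r1+r2)/C) = asin(23/95) = 14.0108°
wrap1 = wrap2 = π + 2β = 208.0217°

wrap1=208.02_deg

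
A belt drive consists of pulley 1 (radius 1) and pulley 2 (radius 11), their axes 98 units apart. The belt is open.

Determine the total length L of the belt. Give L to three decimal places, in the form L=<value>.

open belt: β = asin((r2−r1)/C) = asin(10/98) = 5.8567°
wrap1 = π − 2β = 168.2866°
wrap2 = π + 2β = 191.7134°
tangent length = C·cosβ = 97.4885
L = r1·wrap1 + r2·wrap2 + 2·C·cosβ = 1·2.9372 + 11·3.3460 + 2·97.4885 = 234.7204

L=234.720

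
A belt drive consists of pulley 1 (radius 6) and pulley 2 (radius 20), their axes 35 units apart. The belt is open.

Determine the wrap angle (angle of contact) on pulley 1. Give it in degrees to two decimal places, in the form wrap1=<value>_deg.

open belt: β = asin((r2−r1)/C) = asin(14/35) = 23.5782°
wrap1 = π − 2β = 132.8436°
wrap2 = π + 2β = 227.1564°

wrap1=132.84_deg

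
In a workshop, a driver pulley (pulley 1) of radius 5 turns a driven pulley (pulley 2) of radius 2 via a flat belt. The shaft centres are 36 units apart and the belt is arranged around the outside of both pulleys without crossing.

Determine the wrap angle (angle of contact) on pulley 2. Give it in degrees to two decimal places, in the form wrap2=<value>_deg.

wrap2=170.44_deg

open belt: β = asin((r2−r1)/C) = asin(-3/36) = -4.7802°
wrap1 = π − 2β = 189.5604°
wrap2 = π + 2β = 170.4396°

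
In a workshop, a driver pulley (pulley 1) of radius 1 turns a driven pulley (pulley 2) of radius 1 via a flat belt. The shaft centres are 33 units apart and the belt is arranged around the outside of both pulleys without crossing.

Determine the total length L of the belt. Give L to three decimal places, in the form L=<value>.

L=72.283

open belt: β = asin((r2−r1)/C) = asin(0/33) = 0.0000°
wrap1 = π − 2β = 180.0000°
wrap2 = π + 2β = 180.0000°
tangent length = C·cosβ = 33.0000
L = r1·wrap1 + r2·wrap2 + 2·C·cosβ = 1·3.1416 + 1·3.1416 + 2·33.0000 = 72.2832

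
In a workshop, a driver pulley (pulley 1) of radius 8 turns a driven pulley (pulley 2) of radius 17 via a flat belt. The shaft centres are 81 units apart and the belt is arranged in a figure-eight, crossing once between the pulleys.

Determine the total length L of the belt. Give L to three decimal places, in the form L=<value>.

crossed belt: β = asin((r1+r2)/C) = asin(25/81) = 17.9774°
wrap1 = wrap2 = π + 2β = 215.9548°
tangent length = C·cosβ = 77.0454
L = (r1+r2)·wrap + 2·C·cosβ = 25·3.7691 + 2·77.0454 = 248.3189

L=248.319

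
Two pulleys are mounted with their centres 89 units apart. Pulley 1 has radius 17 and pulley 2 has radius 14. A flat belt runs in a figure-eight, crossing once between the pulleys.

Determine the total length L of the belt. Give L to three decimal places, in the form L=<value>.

crossed belt: β = asin((r1+r2)/C) = asin(31/89) = 20.3843°
wrap1 = wrap2 = π + 2β = 220.7685°
tangent length = C·cosβ = 83.4266
L = (r1+r2)·wrap + 2·C·cosβ = 31·3.8531 + 2·83.4266 = 286.3005

L=286.300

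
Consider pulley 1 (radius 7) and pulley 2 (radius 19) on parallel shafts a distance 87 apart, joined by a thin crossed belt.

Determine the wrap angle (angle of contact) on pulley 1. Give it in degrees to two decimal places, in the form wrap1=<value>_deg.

wrap1=214.78_deg

crossed belt: β = asin((r1+r2)/C) = asin(26/87) = 17.3886°
wrap1 = wrap2 = π + 2β = 214.7772°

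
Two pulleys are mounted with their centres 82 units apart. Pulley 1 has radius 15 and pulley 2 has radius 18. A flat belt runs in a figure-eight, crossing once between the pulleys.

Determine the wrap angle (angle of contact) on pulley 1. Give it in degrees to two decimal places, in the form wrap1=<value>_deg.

crossed belt: β = asin((r1+r2)/C) = asin(33/82) = 23.7307°
wrap1 = wrap2 = π + 2β = 227.4615°

wrap1=227.46_deg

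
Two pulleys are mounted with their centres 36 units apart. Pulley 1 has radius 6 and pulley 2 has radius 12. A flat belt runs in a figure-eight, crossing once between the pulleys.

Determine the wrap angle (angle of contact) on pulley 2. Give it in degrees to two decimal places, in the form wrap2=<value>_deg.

wrap2=240.00_deg

crossed belt: β = asin((r1+r2)/C) = asin(18/36) = 30.0000°
wrap1 = wrap2 = π + 2β = 240.0000°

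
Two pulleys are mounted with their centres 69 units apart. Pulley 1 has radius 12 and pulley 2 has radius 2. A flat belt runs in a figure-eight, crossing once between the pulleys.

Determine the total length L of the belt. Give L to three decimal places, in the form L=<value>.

L=184.833

crossed belt: β = asin((r1+r2)/C) = asin(14/69) = 11.7065°
wrap1 = wrap2 = π + 2β = 203.4130°
tangent length = C·cosβ = 67.5648
L = (r1+r2)·wrap + 2·C·cosβ = 14·3.5502 + 2·67.5648 = 184.8327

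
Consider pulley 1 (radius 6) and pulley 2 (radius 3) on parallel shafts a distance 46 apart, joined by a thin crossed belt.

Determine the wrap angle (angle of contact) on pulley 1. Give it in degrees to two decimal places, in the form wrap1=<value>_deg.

wrap1=202.57_deg

crossed belt: β = asin((r1+r2)/C) = asin(9/46) = 11.2828°
wrap1 = wrap2 = π + 2β = 202.5656°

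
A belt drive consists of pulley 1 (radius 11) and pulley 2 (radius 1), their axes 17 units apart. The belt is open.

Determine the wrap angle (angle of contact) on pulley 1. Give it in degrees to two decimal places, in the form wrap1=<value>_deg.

wrap1=252.06_deg

open belt: β = asin((r2−r1)/C) = asin(-10/17) = -36.0319°
wrap1 = π − 2β = 252.0638°
wrap2 = π + 2β = 107.9362°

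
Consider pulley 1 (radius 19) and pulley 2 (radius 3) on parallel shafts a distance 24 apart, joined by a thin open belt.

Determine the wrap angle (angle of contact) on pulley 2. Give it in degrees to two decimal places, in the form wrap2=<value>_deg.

wrap2=96.38_deg

open belt: β = asin((r2−r1)/C) = asin(-16/24) = -41.8103°
wrap1 = π − 2β = 263.6206°
wrap2 = π + 2β = 96.3794°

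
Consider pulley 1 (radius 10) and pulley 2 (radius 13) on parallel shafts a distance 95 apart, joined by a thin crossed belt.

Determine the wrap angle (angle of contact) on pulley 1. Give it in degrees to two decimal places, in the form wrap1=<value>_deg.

crossed belt: β = asin((r1+r2)/C) = asin(23/95) = 14.0108°
wrap1 = wrap2 = π + 2β = 208.0217°

wrap1=208.02_deg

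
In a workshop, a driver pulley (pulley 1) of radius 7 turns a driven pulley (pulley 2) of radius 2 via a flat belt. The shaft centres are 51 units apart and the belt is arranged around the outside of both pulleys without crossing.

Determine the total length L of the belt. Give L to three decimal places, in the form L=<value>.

L=130.765

open belt: β = asin((r2−r1)/C) = asin(-5/51) = -5.6263°
wrap1 = π − 2β = 191.2525°
wrap2 = π + 2β = 168.7475°
tangent length = C·cosβ = 50.7543
L = r1·wrap1 + r2·wrap2 + 2·C·cosβ = 7·3.3380 + 2·2.9452 + 2·50.7543 = 130.7649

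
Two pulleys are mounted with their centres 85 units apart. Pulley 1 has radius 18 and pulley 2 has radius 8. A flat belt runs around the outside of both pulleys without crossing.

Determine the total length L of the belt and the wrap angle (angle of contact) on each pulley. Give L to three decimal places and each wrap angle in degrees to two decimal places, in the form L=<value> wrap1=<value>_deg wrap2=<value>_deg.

open belt: β = asin((r2−r1)/C) = asin(-10/85) = -6.7563°
wrap1 = π − 2β = 193.5127°
wrap2 = π + 2β = 166.4873°
tangent length = C·cosβ = 84.4097
L = r1·wrap1 + r2·wrap2 + 2·C·cosβ = 18·3.3774 + 8·2.9058 + 2·84.4097 = 252.8592

L=252.859 wrap1=193.51_deg wrap2=166.49_deg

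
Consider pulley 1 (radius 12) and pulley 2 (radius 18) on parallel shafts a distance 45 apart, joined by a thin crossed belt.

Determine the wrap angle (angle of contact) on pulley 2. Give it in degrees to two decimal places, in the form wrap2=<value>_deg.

crossed belt: β = asin((r1+r2)/C) = asin(30/45) = 41.8103°
wrap1 = wrap2 = π + 2β = 263.6206°

wrap2=263.62_deg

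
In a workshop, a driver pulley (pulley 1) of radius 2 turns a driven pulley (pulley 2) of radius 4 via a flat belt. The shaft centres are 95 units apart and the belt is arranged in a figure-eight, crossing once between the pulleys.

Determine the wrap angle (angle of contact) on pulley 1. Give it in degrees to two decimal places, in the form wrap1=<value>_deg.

wrap1=187.24_deg

crossed belt: β = asin((r1+r2)/C) = asin(6/95) = 3.6211°
wrap1 = wrap2 = π + 2β = 187.2422°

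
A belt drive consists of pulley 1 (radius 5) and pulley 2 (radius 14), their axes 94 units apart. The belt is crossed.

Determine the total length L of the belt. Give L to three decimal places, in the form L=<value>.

L=251.544

crossed belt: β = asin((r1+r2)/C) = asin(19/94) = 11.6614°
wrap1 = wrap2 = π + 2β = 203.3228°
tangent length = C·cosβ = 92.0598
L = (r1+r2)·wrap + 2·C·cosβ = 19·3.5487 + 2·92.0598 = 251.5439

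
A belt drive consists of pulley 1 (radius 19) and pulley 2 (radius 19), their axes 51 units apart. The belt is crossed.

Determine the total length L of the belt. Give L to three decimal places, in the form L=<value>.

L=251.302

crossed belt: β = asin((r1+r2)/C) = asin(38/51) = 48.1675°
wrap1 = wrap2 = π + 2β = 276.3350°
tangent length = C·cosβ = 34.0147
L = (r1+r2)·wrap + 2·C·cosβ = 38·4.8230 + 2·34.0147 = 251.3017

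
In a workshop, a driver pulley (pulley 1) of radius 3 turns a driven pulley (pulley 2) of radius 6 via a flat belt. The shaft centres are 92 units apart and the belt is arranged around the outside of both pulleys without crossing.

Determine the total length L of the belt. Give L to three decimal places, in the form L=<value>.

L=212.372

open belt: β = asin((r2−r1)/C) = asin(3/92) = 1.8687°
wrap1 = π − 2β = 176.2627°
wrap2 = π + 2β = 183.7373°
tangent length = C·cosβ = 91.9511
L = r1·wrap1 + r2·wrap2 + 2·C·cosβ = 3·3.0764 + 6·3.2068 + 2·91.9511 = 212.3722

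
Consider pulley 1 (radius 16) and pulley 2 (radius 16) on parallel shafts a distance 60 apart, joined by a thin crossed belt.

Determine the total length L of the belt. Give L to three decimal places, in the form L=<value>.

crossed belt: β = asin((r1+r2)/C) = asin(32/60) = 32.2310°
wrap1 = wrap2 = π + 2β = 244.4619°
tangent length = C·cosβ = 50.7543
L = (r1+r2)·wrap + 2·C·cosβ = 32·4.2667 + 2·50.7543 = 238.0419

L=238.042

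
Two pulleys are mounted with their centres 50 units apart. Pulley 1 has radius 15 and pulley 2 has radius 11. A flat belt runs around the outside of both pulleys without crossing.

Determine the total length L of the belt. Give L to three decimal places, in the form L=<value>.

L=182.002

open belt: β = asin((r2−r1)/C) = asin(-4/50) = -4.5886°
wrap1 = π − 2β = 189.1771°
wrap2 = π + 2β = 170.8229°
tangent length = C·cosβ = 49.8397
L = r1·wrap1 + r2·wrap2 + 2·C·cosβ = 15·3.3018 + 11·2.9814 + 2·49.8397 = 182.0016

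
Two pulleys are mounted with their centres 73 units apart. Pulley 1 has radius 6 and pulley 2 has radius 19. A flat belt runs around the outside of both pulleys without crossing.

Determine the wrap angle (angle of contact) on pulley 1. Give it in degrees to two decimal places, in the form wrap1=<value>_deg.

wrap1=159.48_deg

open belt: β = asin((r2−r1)/C) = asin(13/73) = 10.2581°
wrap1 = π − 2β = 159.4839°
wrap2 = π + 2β = 200.5161°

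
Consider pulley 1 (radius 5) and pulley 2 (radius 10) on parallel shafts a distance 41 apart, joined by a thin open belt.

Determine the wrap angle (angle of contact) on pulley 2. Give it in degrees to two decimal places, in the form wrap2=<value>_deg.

wrap2=194.01_deg

open belt: β = asin((r2−r1)/C) = asin(5/41) = 7.0047°
wrap1 = π − 2β = 165.9905°
wrap2 = π + 2β = 194.0095°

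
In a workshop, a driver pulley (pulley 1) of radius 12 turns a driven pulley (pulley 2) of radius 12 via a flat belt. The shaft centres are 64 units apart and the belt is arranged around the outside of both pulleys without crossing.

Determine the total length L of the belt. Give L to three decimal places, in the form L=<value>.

L=203.398

open belt: β = asin((r2−r1)/C) = asin(0/64) = 0.0000°
wrap1 = π − 2β = 180.0000°
wrap2 = π + 2β = 180.0000°
tangent length = C·cosβ = 64.0000
L = r1·wrap1 + r2·wrap2 + 2·C·cosβ = 12·3.1416 + 12·3.1416 + 2·64.0000 = 203.3982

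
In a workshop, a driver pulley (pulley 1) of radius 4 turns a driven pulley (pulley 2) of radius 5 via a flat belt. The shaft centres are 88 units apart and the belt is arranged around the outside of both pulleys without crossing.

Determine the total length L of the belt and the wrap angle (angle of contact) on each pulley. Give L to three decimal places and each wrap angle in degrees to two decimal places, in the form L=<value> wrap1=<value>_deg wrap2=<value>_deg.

L=204.286 wrap1=178.70_deg wrap2=181.30_deg

open belt: β = asin((r2−r1)/C) = asin(1/88) = 0.6511°
wrap1 = π − 2β = 178.6978°
wrap2 = π + 2β = 181.3022°
tangent length = C·cosβ = 87.9943
L = r1·wrap1 + r2·wrap2 + 2·C·cosβ = 4·3.1189 + 5·3.1643 + 2·87.9943 = 204.2857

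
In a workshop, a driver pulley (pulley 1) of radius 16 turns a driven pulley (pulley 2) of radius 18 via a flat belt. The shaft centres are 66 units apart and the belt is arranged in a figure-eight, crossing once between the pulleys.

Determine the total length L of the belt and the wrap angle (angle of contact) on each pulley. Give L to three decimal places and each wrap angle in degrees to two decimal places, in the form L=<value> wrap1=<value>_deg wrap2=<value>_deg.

L=256.752 wrap1=242.02_deg wrap2=242.02_deg

crossed belt: β = asin((r1+r2)/C) = asin(34/66) = 31.0076°
wrap1 = wrap2 = π + 2β = 242.0152°
tangent length = C·cosβ = 56.5685
L = (r1+r2)·wrap + 2·C·cosβ = 34·4.2240 + 2·56.5685 = 256.7518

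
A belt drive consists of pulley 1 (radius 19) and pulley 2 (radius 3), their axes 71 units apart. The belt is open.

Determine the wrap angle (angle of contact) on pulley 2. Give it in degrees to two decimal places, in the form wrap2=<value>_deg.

open belt: β = asin((r2−r1)/C) = asin(-16/71) = -13.0236°
wrap1 = π − 2β = 206.0472°
wrap2 = π + 2β = 153.9528°

wrap2=153.95_deg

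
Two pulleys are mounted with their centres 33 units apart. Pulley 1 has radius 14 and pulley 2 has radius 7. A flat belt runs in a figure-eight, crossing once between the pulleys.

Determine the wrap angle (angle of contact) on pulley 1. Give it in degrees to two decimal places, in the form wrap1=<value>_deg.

crossed belt: β = asin((r1+r2)/C) = asin(21/33) = 39.5212°
wrap1 = wrap2 = π + 2β = 259.0424°

wrap1=259.04_deg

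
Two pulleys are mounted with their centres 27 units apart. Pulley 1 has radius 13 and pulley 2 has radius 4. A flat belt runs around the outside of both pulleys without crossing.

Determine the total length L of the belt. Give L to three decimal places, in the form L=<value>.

L=110.436

open belt: β = asin((r2−r1)/C) = asin(-9/27) = -19.4712°
wrap1 = π − 2β = 218.9424°
wrap2 = π + 2β = 141.0576°
tangent length = C·cosβ = 25.4558
L = r1·wrap1 + r2·wrap2 + 2·C·cosβ = 13·3.8213 + 4·2.4619 + 2·25.4558 = 110.4358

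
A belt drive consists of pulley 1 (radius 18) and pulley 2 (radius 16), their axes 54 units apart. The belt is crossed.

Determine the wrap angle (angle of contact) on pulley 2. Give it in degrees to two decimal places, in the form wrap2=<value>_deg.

wrap2=258.05_deg

crossed belt: β = asin((r1+r2)/C) = asin(34/54) = 39.0228°
wrap1 = wrap2 = π + 2β = 258.0456°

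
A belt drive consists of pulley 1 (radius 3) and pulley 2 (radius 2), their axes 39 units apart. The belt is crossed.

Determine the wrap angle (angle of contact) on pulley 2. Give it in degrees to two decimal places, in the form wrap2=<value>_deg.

crossed belt: β = asin((r1+r2)/C) = asin(5/39) = 7.3659°
wrap1 = wrap2 = π + 2β = 194.7318°

wrap2=194.73_deg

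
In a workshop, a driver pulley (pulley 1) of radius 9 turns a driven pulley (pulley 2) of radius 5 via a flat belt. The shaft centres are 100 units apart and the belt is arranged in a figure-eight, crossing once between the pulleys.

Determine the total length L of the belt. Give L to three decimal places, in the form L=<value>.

L=245.946

crossed belt: β = asin((r1+r2)/C) = asin(14/100) = 8.0478°
wrap1 = wrap2 = π + 2β = 196.0957°
tangent length = C·cosβ = 99.0152
L = (r1+r2)·wrap + 2·C·cosβ = 14·3.4225 + 2·99.0152 = 245.9455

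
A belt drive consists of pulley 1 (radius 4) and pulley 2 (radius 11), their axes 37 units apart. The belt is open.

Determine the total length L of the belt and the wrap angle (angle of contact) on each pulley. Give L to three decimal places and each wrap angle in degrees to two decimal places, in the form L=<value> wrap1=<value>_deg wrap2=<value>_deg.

L=122.452 wrap1=158.19_deg wrap2=201.81_deg

open belt: β = asin((r2−r1)/C) = asin(7/37) = 10.9055°
wrap1 = π − 2β = 158.1891°
wrap2 = π + 2β = 201.8109°
tangent length = C·cosβ = 36.3318
L = r1·wrap1 + r2·wrap2 + 2·C·cosβ = 4·2.7609 + 11·3.5223 + 2·36.3318 = 122.4522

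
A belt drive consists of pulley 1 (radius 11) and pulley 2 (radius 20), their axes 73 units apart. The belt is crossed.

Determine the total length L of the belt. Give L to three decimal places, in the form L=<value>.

crossed belt: β = asin((r1+r2)/C) = asin(31/73) = 25.1290°
wrap1 = wrap2 = π + 2β = 230.2580°
tangent length = C·cosβ = 66.0908
L = (r1+r2)·wrap + 2·C·cosβ = 31·4.0188 + 2·66.0908 = 256.7632

L=256.763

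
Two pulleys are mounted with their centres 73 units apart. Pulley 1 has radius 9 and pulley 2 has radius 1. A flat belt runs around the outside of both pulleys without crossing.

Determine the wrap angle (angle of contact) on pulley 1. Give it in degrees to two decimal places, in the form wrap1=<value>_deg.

open belt: β = asin((r2−r1)/C) = asin(-8/73) = -6.2916°
wrap1 = π − 2β = 192.5833°
wrap2 = π + 2β = 167.4167°

wrap1=192.58_deg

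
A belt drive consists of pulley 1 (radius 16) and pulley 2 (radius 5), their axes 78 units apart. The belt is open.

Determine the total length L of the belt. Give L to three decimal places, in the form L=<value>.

L=223.527

open belt: β = asin((r2−r1)/C) = asin(-11/78) = -8.1072°
wrap1 = π − 2β = 196.2144°
wrap2 = π + 2β = 163.7856°
tangent length = C·cosβ = 77.2205
L = r1·wrap1 + r2·wrap2 + 2·C·cosβ = 16·3.4246 + 5·2.8586 + 2·77.2205 = 223.5273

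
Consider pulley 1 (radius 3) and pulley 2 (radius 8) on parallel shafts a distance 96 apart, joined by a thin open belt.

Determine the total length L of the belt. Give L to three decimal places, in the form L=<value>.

L=226.818

open belt: β = asin((r2−r1)/C) = asin(5/96) = 2.9855°
wrap1 = π − 2β = 174.0290°
wrap2 = π + 2β = 185.9710°
tangent length = C·cosβ = 95.8697
L = r1·wrap1 + r2·wrap2 + 2·C·cosβ = 3·3.0374 + 8·3.2458 + 2·95.8697 = 226.8180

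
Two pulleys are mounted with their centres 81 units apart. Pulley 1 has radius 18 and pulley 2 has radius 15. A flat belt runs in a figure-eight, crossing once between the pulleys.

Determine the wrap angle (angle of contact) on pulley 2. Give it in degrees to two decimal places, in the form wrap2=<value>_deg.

crossed belt: β = asin((r1+r2)/C) = asin(33/81) = 24.0421°
wrap1 = wrap2 = π + 2β = 228.0842°

wrap2=228.08_deg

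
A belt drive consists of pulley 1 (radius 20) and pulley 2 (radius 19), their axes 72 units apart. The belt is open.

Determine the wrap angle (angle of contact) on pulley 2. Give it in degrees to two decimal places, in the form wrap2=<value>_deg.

open belt: β = asin((r2−r1)/C) = asin(-1/72) = -0.7958°
wrap1 = π − 2β = 181.5916°
wrap2 = π + 2β = 178.4084°

wrap2=178.41_deg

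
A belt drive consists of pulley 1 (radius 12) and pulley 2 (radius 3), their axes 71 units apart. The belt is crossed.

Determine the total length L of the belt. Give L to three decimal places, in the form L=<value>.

crossed belt: β = asin((r1+r2)/C) = asin(15/71) = 12.1966°
wrap1 = wrap2 = π + 2β = 204.3933°
tangent length = C·cosβ = 69.3974
L = (r1+r2)·wrap + 2·C·cosβ = 15·3.5673 + 2·69.3974 = 192.3049

L=192.305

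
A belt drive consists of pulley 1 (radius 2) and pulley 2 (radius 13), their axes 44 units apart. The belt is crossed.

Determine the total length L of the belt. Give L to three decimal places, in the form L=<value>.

crossed belt: β = asin((r1+r2)/C) = asin(15/44) = 19.9323°
wrap1 = wrap2 = π + 2β = 219.8645°
tangent length = C·cosβ = 41.3642
L = (r1+r2)·wrap + 2·C·cosβ = 15·3.8374 + 2·41.3642 = 140.2889

L=140.289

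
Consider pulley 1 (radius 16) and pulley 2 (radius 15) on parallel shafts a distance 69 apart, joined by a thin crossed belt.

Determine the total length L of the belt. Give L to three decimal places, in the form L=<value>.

crossed belt: β = asin((r1+r2)/C) = asin(31/69) = 26.6972°
wrap1 = wrap2 = π + 2β = 233.3944°
tangent length = C·cosβ = 61.6441
L = (r1+r2)·wrap + 2·C·cosβ = 31·4.0735 + 2·61.6441 = 249.5668

L=249.567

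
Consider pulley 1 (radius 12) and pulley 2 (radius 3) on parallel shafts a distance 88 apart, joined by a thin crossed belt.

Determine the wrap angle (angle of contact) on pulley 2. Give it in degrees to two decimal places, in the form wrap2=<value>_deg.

crossed belt: β = asin((r1+r2)/C) = asin(15/88) = 9.8142°
wrap1 = wrap2 = π + 2β = 199.6285°

wrap2=199.63_deg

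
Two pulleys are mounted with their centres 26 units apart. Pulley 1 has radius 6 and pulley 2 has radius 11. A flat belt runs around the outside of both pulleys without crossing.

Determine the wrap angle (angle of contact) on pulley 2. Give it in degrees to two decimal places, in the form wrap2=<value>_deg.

open belt: β = asin((r2−r1)/C) = asin(5/26) = 11.0875°
wrap1 = π − 2β = 157.8250°
wrap2 = π + 2β = 202.1750°

wrap2=202.17_deg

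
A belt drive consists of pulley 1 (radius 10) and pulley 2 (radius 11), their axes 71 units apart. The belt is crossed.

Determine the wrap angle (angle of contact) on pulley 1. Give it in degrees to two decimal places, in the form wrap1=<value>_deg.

wrap1=214.41_deg

crossed belt: β = asin((r1+r2)/C) = asin(21/71) = 17.2040°
wrap1 = wrap2 = π + 2β = 214.4080°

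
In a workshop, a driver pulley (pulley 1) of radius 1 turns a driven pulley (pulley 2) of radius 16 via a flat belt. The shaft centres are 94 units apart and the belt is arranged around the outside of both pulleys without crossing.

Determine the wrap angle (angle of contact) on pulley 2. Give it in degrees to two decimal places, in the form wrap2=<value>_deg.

open belt: β = asin((r2−r1)/C) = asin(15/94) = 9.1822°
wrap1 = π − 2β = 161.6356°
wrap2 = π + 2β = 198.3644°

wrap2=198.36_deg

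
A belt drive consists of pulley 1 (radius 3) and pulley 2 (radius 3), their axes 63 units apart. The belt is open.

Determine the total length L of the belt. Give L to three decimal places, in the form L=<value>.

open belt: β = asin((r2−r1)/C) = asin(0/63) = 0.0000°
wrap1 = π − 2β = 180.0000°
wrap2 = π + 2β = 180.0000°
tangent length = C·cosβ = 63.0000
L = r1·wrap1 + r2·wrap2 + 2·C·cosβ = 3·3.1416 + 3·3.1416 + 2·63.0000 = 144.8496

L=144.850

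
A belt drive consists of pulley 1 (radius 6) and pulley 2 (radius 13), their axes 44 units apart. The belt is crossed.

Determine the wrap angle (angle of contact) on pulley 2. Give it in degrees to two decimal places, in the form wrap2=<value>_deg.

wrap2=231.17_deg

crossed belt: β = asin((r1+r2)/C) = asin(19/44) = 25.5830°
wrap1 = wrap2 = π + 2β = 231.1660°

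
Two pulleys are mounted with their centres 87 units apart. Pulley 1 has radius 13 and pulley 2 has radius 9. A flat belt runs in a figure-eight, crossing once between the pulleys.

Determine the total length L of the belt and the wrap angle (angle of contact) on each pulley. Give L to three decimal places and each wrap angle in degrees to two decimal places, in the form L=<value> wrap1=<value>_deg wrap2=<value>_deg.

L=248.708 wrap1=209.30_deg wrap2=209.30_deg

crossed belt: β = asin((r1+r2)/C) = asin(22/87) = 14.6476°
wrap1 = wrap2 = π + 2β = 209.2952°
tangent length = C·cosβ = 84.1724
L = (r1+r2)·wrap + 2·C·cosβ = 22·3.6529 + 2·84.1724 = 248.7085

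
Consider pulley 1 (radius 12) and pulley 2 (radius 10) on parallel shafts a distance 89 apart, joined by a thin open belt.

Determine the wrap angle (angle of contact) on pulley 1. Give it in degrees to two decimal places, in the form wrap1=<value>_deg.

wrap1=182.58_deg

open belt: β = asin((r2−r1)/C) = asin(-2/89) = -1.2877°
wrap1 = π − 2β = 182.5753°
wrap2 = π + 2β = 177.4247°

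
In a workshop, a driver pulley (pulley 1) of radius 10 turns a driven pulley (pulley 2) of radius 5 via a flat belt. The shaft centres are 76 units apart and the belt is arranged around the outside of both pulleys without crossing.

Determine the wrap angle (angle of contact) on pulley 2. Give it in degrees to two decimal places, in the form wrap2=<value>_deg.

open belt: β = asin((r2−r1)/C) = asin(-5/76) = -3.7722°
wrap1 = π − 2β = 187.5444°
wrap2 = π + 2β = 172.4556°

wrap2=172.46_deg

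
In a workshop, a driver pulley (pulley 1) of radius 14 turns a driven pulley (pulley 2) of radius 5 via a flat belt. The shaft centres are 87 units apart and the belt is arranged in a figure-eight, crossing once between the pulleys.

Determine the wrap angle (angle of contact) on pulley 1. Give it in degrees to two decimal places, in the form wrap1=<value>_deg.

crossed belt: β = asin((r1+r2)/C) = asin(19/87) = 12.6145°
wrap1 = wrap2 = π + 2β = 205.2291°

wrap1=205.23_deg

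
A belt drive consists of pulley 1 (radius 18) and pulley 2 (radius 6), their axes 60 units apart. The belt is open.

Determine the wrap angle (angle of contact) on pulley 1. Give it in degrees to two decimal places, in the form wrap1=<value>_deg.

wrap1=203.07_deg

open belt: β = asin((r2−r1)/C) = asin(-12/60) = -11.5370°
wrap1 = π − 2β = 203.0739°
wrap2 = π + 2β = 156.9261°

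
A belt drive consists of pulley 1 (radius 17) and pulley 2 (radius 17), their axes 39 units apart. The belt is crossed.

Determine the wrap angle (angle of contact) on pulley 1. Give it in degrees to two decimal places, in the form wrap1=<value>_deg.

wrap1=301.34_deg

crossed belt: β = asin((r1+r2)/C) = asin(34/39) = 60.6679°
wrap1 = wrap2 = π + 2β = 301.3358°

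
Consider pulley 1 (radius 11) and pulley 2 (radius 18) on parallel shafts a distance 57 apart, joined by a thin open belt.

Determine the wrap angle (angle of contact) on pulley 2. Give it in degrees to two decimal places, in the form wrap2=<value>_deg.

open belt: β = asin((r2−r1)/C) = asin(7/57) = 7.0541°
wrap1 = π − 2β = 165.8917°
wrap2 = π + 2β = 194.1083°

wrap2=194.11_deg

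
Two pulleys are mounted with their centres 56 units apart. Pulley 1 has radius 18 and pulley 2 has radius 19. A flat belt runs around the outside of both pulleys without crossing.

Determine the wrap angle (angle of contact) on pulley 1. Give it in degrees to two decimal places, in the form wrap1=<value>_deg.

wrap1=177.95_deg

open belt: β = asin((r2−r1)/C) = asin(1/56) = 1.0232°
wrap1 = π − 2β = 177.9536°
wrap2 = π + 2β = 182.0464°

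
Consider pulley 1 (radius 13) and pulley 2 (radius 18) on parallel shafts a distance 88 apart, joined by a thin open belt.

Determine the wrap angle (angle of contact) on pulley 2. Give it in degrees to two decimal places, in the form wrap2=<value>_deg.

wrap2=186.51_deg

open belt: β = asin((r2−r1)/C) = asin(5/88) = 3.2572°
wrap1 = π − 2β = 173.4856°
wrap2 = π + 2β = 186.5144°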